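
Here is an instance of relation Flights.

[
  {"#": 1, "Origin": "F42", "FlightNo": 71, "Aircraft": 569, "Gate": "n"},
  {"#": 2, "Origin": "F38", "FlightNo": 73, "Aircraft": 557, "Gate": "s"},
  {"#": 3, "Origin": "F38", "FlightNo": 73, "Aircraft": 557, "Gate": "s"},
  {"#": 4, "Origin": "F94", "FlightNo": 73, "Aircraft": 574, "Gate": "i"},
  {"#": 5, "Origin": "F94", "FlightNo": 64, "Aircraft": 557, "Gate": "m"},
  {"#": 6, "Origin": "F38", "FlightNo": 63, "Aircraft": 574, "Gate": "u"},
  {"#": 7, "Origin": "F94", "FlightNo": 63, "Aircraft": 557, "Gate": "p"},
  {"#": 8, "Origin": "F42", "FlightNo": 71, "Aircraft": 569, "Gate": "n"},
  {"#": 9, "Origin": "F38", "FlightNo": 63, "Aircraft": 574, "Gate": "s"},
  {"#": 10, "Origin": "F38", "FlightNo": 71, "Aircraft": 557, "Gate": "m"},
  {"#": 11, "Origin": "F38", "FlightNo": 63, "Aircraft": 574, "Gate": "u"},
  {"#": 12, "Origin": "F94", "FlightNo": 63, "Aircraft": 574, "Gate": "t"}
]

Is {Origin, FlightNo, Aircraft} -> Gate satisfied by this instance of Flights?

(Origin=F42, FlightNo=71, Aircraft=569): rows 1, 8 → Gate = n, n ✓
(Origin=F38, FlightNo=73, Aircraft=557): rows 2, 3 → Gate = s, s ✓
(Origin=F94, FlightNo=73, Aircraft=574): row 4 → Gate = i ✓
(Origin=F94, FlightNo=64, Aircraft=557): row 5 → Gate = m ✓
(Origin=F38, FlightNo=63, Aircraft=574): rows 6, 9, 11 → Gate takes values {u, s} — violation
(Origin=F94, FlightNo=63, Aircraft=557): row 7 → Gate = p ✓
(Origin=F38, FlightNo=71, Aircraft=557): row 10 → Gate = m ✓
(Origin=F94, FlightNo=63, Aircraft=574): row 12 → Gate = t ✓
Two rows agree on {Origin, FlightNo, Aircraft} but differ on Gate, so {Origin, FlightNo, Aircraft} -> Gate does not hold.

No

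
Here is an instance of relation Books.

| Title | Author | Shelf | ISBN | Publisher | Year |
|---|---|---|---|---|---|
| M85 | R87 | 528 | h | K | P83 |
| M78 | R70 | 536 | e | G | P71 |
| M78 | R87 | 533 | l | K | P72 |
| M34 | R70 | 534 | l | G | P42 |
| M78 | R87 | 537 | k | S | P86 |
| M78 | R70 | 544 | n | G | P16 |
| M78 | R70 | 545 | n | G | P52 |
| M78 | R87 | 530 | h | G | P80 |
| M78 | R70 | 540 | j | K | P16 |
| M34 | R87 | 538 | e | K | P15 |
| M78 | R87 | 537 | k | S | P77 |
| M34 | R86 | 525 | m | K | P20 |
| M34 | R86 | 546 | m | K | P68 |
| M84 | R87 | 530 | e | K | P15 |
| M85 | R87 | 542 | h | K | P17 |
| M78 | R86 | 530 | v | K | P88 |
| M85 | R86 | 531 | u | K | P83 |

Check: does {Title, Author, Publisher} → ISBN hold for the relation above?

No

(Title=M85, Author=R87, Publisher=K): 2 rows → ISBN = h, h ✓
(Title=M78, Author=R70, Publisher=G): 3 rows → ISBN takes values {e, n} — violation
(Title=M78, Author=R87, Publisher=K): 1 row → ISBN = l ✓
(Title=M34, Author=R70, Publisher=G): 1 row → ISBN = l ✓
(Title=M78, Author=R87, Publisher=S): 2 rows → ISBN = k, k ✓
(Title=M78, Author=R87, Publisher=G): 1 row → ISBN = h ✓
(Title=M78, Author=R70, Publisher=K): 1 row → ISBN = j ✓
(Title=M34, Author=R87, Publisher=K): 1 row → ISBN = e ✓
(Title=M34, Author=R86, Publisher=K): 2 rows → ISBN = m, m ✓
(Title=M84, Author=R87, Publisher=K): 1 row → ISBN = e ✓
(Title=M78, Author=R86, Publisher=K): 1 row → ISBN = v ✓
(Title=M85, Author=R86, Publisher=K): 1 row → ISBN = u ✓
Two rows agree on {Title, Author, Publisher} but differ on ISBN, so {Title, Author, Publisher} → ISBN does not hold.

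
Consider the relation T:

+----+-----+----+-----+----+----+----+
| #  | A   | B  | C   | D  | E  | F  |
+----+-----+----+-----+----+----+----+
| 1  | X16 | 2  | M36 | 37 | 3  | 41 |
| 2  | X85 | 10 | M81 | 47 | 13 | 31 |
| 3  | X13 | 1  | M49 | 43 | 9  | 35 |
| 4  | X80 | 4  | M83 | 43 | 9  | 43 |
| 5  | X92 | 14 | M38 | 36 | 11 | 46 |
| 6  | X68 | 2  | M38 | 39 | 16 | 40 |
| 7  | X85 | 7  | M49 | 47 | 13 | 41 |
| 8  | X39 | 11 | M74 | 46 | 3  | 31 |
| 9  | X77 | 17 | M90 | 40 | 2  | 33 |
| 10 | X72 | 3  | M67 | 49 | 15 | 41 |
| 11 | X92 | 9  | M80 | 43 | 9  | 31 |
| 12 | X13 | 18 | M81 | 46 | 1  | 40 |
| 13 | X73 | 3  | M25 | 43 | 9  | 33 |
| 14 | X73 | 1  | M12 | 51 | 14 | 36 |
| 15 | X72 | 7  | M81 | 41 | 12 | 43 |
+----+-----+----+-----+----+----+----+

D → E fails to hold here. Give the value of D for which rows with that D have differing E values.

D=37: row 1 → E = 3 ✓
D=47: rows 2, 7 → E = 13, 13 ✓
D=43: rows 3, 4, 11, 13 → E = 9, 9, 9, 9 ✓
D=36: row 5 → E = 11 ✓
D=39: row 6 → E = 16 ✓
D=46: rows 8, 12 → E takes values {3, 1} — violation
D=40: row 9 → E = 2 ✓
D=49: row 10 → E = 15 ✓
D=51: row 14 → E = 14 ✓
D=41: row 15 → E = 12 ✓
The only D value with inconsistent E is D=46.

46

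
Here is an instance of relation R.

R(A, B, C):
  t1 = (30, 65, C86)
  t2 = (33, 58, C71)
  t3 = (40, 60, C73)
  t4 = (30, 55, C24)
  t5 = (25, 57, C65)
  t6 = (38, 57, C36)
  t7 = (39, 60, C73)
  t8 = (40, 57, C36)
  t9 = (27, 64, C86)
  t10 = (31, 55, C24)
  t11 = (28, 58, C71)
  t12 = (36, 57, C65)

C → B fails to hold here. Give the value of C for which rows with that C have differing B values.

C86

C=C86: rows 1, 9 → B takes values {65, 64} — violation
C=C71: rows 2, 11 → B = 58, 58 ✓
C=C73: rows 3, 7 → B = 60, 60 ✓
C=C24: rows 4, 10 → B = 55, 55 ✓
C=C65: rows 5, 12 → B = 57, 57 ✓
C=C36: rows 6, 8 → B = 57, 57 ✓
The only C value with inconsistent B is C=C86.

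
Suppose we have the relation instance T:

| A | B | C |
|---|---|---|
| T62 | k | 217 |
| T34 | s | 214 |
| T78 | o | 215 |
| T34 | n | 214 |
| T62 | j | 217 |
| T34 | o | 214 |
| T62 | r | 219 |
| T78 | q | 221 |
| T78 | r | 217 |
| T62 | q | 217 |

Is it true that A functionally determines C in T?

A=T62: 4 rows → C takes values {217, 219} — violation
A=T34: 3 rows → C = 214, 214, 214 ✓
A=T78: 3 rows → C takes values {215, 221, 217} — violation
Two rows agree on A but differ on C, so A → C does not hold.

No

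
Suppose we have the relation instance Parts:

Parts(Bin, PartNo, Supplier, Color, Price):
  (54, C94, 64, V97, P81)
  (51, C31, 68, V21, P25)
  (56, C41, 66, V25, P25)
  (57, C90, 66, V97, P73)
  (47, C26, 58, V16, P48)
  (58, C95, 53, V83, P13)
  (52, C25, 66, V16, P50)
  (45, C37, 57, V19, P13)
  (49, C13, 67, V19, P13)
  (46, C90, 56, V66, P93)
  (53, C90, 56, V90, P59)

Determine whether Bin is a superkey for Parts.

Yes

All 11 rows have distinct Bin values, so Bin → (all attributes) holds and Bin is a superkey.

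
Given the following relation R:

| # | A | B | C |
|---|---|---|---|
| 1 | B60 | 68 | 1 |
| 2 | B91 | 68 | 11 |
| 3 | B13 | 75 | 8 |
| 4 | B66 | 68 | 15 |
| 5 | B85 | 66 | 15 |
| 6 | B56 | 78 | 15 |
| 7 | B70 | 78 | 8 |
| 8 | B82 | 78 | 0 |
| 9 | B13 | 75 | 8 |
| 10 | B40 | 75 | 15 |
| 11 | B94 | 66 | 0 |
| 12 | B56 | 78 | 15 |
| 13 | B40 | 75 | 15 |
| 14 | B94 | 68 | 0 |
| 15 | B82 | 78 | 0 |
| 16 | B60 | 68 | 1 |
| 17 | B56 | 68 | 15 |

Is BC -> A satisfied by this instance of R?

No

(B=68, C=1): rows 1, 16 → A = B60, B60 ✓
(B=68, C=11): row 2 → A = B91 ✓
(B=75, C=8): rows 3, 9 → A = B13, B13 ✓
(B=68, C=15): rows 4, 17 → A takes values {B66, B56} — violation
(B=66, C=15): row 5 → A = B85 ✓
(B=78, C=15): rows 6, 12 → A = B56, B56 ✓
(B=78, C=8): row 7 → A = B70 ✓
(B=78, C=0): rows 8, 15 → A = B82, B82 ✓
(B=75, C=15): rows 10, 13 → A = B40, B40 ✓
(B=66, C=0): row 11 → A = B94 ✓
(B=68, C=0): row 14 → A = B94 ✓
Two rows agree on BC but differ on A, so BC -> A does not hold.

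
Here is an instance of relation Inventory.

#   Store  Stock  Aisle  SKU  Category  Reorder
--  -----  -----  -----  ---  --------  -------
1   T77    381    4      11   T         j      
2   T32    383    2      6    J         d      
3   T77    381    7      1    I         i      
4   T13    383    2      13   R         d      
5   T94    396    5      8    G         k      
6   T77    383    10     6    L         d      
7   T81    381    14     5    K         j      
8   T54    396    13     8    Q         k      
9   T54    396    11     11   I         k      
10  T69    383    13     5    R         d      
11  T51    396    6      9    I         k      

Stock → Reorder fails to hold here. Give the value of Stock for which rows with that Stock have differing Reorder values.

381

Stock=381: rows 1, 3, 7 → Reorder takes values {j, i} — violation
Stock=383: rows 2, 4, 6, 10 → Reorder = d, d, d, d ✓
Stock=396: rows 5, 8, 9, 11 → Reorder = k, k, k, k ✓
The only Stock value with inconsistent Reorder is Stock=381.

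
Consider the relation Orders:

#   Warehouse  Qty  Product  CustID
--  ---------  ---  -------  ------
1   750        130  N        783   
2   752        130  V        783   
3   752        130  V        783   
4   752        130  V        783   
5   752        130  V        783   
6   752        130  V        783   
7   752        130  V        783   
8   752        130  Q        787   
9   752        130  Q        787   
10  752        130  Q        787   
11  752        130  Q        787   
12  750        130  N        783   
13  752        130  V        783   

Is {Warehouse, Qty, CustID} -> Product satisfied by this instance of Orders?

Yes

(Warehouse=750, Qty=130, CustID=783): rows 1, 12 → Product = N, N ✓
(Warehouse=752, Qty=130, CustID=783): rows 2, 3, 4, 5, 6, 7, 13 → Product = V, V, V, V, V, V, V ✓
(Warehouse=752, Qty=130, CustID=787): rows 8, 9, 10, 11 → Product = Q, Q, Q, Q ✓
Every {Warehouse, Qty, CustID} value is associated with a single Product value, so {Warehouse, Qty, CustID} -> Product holds.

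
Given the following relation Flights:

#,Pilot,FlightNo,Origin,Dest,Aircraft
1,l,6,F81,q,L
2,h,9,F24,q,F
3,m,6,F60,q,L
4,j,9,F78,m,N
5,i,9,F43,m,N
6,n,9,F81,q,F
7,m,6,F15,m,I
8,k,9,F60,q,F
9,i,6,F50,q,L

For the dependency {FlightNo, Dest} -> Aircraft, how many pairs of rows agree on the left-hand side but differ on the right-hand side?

0

(FlightNo=6, Dest=q): all 3 rows agree on Aircraft — 0 pairs.
(FlightNo=9, Dest=q): all 3 rows agree on Aircraft — 0 pairs.
(FlightNo=9, Dest=m): all 2 rows agree on Aircraft — 0 pairs.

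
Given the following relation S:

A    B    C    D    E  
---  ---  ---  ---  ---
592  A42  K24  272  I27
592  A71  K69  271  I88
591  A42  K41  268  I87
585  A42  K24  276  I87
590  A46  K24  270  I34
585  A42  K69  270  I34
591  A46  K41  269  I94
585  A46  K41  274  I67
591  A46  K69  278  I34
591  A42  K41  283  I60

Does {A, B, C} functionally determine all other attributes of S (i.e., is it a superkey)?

Two distinct rows share (A=591, B=A42, C=K41), so {A, B, C} does not determine every attribute — not a superkey.

No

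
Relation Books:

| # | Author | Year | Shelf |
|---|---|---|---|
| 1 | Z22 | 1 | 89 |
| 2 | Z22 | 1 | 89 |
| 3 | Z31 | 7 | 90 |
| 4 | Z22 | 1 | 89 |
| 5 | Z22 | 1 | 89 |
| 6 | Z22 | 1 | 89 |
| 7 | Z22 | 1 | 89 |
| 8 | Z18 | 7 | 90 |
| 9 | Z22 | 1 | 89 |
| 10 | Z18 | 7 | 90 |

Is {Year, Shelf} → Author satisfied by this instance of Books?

(Year=1, Shelf=89): rows 1, 2, 4, 5, 6, 7, 9 → Author = Z22, Z22, Z22, Z22, Z22, Z22, Z22 ✓
(Year=7, Shelf=90): rows 3, 8, 10 → Author takes values {Z31, Z18} — violation
Two rows agree on {Year, Shelf} but differ on Author, so {Year, Shelf} → Author does not hold.

No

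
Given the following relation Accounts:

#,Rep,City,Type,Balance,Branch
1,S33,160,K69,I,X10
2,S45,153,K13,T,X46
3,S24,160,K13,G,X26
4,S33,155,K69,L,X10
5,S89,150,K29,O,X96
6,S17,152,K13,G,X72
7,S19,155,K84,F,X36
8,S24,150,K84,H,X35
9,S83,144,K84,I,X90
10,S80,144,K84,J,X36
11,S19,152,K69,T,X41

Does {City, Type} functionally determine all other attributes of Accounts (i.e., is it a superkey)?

Rows 9 and 10 have the same {City, Type} value (City=144, Type=K84) but are distinct tuples, so {City, Type} does not determine every attribute — not a superkey.

No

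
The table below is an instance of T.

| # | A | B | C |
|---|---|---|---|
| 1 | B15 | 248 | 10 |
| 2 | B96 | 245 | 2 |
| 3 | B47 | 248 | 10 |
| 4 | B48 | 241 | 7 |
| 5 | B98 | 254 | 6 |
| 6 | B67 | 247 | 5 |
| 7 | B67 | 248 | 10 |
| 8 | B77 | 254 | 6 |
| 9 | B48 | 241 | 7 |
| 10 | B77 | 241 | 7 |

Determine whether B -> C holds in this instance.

B=248: rows 1, 3, 7 → C = 10, 10, 10 ✓
B=245: row 2 → C = 2 ✓
B=241: rows 4, 9, 10 → C = 7, 7, 7 ✓
B=254: rows 5, 8 → C = 6, 6 ✓
B=247: row 6 → C = 5 ✓
Every B value is associated with a single C value, so B -> C holds.

Yes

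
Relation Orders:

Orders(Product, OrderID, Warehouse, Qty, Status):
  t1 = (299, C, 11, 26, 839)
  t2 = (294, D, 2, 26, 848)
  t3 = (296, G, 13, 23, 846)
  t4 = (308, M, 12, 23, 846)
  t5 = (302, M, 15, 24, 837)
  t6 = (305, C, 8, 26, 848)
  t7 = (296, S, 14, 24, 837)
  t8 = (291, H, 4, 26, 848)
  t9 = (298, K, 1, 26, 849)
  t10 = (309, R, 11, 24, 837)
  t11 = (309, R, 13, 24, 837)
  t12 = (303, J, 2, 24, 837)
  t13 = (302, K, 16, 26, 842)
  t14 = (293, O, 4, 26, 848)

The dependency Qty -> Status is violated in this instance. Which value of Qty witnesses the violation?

Qty=26: rows 1, 2, 6, 8, 9, 13, 14 → Status takes values {839, 848, 849, 842} — violation
Qty=23: rows 3, 4 → Status = 846, 846 ✓
Qty=24: rows 5, 7, 10, 11, 12 → Status = 837, 837, 837, 837, 837 ✓
The only Qty value with inconsistent Status is Qty=26.

26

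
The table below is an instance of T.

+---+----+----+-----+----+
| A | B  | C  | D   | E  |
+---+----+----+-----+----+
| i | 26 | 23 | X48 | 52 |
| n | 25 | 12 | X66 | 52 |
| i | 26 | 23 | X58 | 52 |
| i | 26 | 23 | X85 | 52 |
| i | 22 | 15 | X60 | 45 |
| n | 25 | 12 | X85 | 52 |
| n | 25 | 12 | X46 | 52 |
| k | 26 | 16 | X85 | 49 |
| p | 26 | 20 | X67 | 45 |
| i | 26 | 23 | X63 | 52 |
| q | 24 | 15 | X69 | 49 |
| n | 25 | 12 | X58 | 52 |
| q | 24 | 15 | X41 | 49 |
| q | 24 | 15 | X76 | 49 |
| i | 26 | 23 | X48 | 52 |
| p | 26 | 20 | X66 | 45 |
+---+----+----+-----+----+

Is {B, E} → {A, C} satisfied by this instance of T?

Yes

(B=26, E=52): 5 rows → {A,C} = (i, 23), (i, 23), (i, 23), (i, 23), (i, 23) ✓
(B=25, E=52): 4 rows → {A,C} = (n, 12), (n, 12), (n, 12), (n, 12) ✓
(B=22, E=45): 1 row → {A,C} = (i, 15) ✓
(B=26, E=49): 1 row → {A,C} = (k, 16) ✓
(B=26, E=45): 2 rows → {A,C} = (p, 20), (p, 20) ✓
(B=24, E=49): 3 rows → {A,C} = (q, 15), (q, 15), (q, 15) ✓
Every {B, E} value is associated with a single {A, C} value, so {B, E} → {A, C} holds.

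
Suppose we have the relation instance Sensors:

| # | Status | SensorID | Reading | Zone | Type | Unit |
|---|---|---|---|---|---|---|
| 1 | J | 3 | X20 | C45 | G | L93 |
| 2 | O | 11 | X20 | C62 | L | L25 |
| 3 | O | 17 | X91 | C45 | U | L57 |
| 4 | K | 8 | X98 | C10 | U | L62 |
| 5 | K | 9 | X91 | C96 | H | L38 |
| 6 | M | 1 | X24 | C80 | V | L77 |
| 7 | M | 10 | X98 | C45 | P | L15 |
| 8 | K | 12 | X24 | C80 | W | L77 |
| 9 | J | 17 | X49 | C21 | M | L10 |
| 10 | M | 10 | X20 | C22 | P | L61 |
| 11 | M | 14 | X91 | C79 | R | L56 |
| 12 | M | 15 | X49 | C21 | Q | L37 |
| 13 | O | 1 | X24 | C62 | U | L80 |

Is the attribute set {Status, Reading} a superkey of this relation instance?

All 13 rows have distinct {Status, Reading} values, so {Status, Reading} → (all attributes) holds and {Status, Reading} is a superkey.

Yes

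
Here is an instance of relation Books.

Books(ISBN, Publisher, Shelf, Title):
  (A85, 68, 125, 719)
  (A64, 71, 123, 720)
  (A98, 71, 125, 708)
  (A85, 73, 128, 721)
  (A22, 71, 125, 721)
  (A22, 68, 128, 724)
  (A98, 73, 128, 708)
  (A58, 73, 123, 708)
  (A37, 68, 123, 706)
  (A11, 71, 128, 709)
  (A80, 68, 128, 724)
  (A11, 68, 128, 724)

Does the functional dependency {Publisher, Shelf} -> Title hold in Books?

(Publisher=68, Shelf=125): 1 row → Title = 719 ✓
(Publisher=71, Shelf=123): 1 row → Title = 720 ✓
(Publisher=71, Shelf=125): 2 rows → Title takes values {708, 721} — violation
(Publisher=73, Shelf=128): 2 rows → Title takes values {721, 708} — violation
(Publisher=68, Shelf=128): 3 rows → Title = 724, 724, 724 ✓
(Publisher=73, Shelf=123): 1 row → Title = 708 ✓
(Publisher=68, Shelf=123): 1 row → Title = 706 ✓
(Publisher=71, Shelf=128): 1 row → Title = 709 ✓
Two rows agree on {Publisher, Shelf} but differ on Title, so {Publisher, Shelf} -> Title does not hold.

No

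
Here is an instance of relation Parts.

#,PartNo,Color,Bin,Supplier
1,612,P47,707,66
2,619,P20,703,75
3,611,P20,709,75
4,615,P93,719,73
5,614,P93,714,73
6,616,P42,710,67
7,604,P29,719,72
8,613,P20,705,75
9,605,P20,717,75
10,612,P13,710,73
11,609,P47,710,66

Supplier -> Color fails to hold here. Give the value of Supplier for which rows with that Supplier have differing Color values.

Supplier=66: rows 1, 11 → Color = P47, P47 ✓
Supplier=75: rows 2, 3, 8, 9 → Color = P20, P20, P20, P20 ✓
Supplier=73: rows 4, 5, 10 → Color takes values {P93, P13} — violation
Supplier=67: row 6 → Color = P42 ✓
Supplier=72: row 7 → Color = P29 ✓
The only Supplier value with inconsistent Color is Supplier=73.

73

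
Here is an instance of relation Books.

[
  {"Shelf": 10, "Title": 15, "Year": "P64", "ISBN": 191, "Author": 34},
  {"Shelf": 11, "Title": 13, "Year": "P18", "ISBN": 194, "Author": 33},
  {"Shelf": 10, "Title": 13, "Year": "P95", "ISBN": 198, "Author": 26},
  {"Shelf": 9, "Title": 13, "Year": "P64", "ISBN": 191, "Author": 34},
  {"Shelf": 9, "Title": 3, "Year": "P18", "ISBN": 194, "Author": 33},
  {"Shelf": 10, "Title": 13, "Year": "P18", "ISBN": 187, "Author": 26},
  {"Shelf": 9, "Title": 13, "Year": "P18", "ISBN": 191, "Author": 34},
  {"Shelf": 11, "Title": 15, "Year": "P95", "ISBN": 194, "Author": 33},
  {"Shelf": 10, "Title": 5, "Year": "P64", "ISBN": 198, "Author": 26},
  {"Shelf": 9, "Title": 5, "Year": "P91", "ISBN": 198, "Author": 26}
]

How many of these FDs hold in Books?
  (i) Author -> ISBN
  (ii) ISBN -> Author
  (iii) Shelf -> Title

(i) Author -> ISBN: Author=26: 4 rows → ISBN takes values {198, 187} — violation — fails.
(ii) ISBN -> Author: every LHS value maps to a single RHS value — holds.
(iii) Shelf -> Title: Shelf=10: 4 rows → Title takes values {15, 13, 5} — violation; Shelf=11: 2 rows → Title takes values {13, 15} — violation; Shelf=9: 4 rows → Title takes values {13, 3, 5} — violation — fails.
1 of the 3 dependencies holds.

1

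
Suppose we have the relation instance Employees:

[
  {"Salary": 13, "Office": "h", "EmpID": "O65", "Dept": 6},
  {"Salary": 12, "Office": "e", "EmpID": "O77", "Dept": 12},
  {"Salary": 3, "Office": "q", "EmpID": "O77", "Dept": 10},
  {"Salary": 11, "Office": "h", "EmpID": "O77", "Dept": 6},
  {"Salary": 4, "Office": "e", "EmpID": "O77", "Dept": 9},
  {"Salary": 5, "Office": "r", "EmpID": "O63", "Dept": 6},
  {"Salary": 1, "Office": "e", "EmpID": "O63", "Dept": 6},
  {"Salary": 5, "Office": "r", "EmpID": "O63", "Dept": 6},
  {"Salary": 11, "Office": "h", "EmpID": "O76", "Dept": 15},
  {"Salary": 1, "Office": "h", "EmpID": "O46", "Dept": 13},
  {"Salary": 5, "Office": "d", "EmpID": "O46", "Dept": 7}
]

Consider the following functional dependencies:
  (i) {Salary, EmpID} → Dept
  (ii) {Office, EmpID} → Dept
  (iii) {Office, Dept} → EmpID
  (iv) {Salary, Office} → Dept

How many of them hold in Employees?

1

(i) {Salary, EmpID} → Dept: every LHS value maps to a single RHS value — holds.
(ii) {Office, EmpID} → Dept: (Office=e, EmpID=O77): 2 rows → Dept takes values {12, 9} — violation — fails.
(iii) {Office, Dept} → EmpID: (Office=h, Dept=6): 2 rows → EmpID takes values {O65, O77} — violation — fails.
(iv) {Salary, Office} → Dept: (Salary=11, Office=h): 2 rows → Dept takes values {6, 15} — violation — fails.
1 of the 4 dependencies holds.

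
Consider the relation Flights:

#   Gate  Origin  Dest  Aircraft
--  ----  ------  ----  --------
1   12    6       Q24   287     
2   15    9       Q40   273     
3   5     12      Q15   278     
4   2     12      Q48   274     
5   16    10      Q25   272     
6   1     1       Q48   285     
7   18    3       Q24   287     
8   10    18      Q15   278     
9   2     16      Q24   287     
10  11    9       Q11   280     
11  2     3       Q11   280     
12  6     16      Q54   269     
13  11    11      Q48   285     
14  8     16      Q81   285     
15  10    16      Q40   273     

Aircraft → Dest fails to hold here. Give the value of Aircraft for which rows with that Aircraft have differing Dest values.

Aircraft=287: rows 1, 7, 9 → Dest = Q24, Q24, Q24 ✓
Aircraft=273: rows 2, 15 → Dest = Q40, Q40 ✓
Aircraft=278: rows 3, 8 → Dest = Q15, Q15 ✓
Aircraft=274: row 4 → Dest = Q48 ✓
Aircraft=272: row 5 → Dest = Q25 ✓
Aircraft=285: rows 6, 13, 14 → Dest takes values {Q48, Q81} — violation
Aircraft=280: rows 10, 11 → Dest = Q11, Q11 ✓
Aircraft=269: row 12 → Dest = Q54 ✓
The only Aircraft value with inconsistent Dest is Aircraft=285.

285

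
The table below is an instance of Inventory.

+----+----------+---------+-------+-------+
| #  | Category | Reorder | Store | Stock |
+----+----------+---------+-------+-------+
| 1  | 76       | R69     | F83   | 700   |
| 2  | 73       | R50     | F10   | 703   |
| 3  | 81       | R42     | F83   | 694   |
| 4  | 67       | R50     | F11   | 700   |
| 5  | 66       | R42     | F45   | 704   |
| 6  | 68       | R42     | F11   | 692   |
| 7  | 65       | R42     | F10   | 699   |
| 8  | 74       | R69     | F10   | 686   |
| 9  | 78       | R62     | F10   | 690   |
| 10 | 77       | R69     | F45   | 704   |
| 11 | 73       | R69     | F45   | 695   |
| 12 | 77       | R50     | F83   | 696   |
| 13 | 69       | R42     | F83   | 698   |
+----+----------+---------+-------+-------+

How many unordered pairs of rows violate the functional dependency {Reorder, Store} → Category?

(Reorder=R42, Store=F83): violating pairs (3,13) — 1 pair.
(Reorder=R69, Store=F45): violating pairs (10,11) — 1 pair.

2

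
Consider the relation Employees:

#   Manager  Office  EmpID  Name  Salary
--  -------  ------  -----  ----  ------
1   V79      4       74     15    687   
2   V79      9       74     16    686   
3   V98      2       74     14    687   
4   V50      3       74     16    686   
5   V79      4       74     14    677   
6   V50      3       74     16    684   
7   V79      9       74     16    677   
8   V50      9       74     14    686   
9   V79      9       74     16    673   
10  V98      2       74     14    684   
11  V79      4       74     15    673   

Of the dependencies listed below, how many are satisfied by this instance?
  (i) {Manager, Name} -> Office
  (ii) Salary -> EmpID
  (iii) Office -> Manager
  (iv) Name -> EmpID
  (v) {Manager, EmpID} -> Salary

3

(i) {Manager, Name} -> Office: every LHS value maps to a single RHS value — holds.
(ii) Salary -> EmpID: every LHS value maps to a single RHS value — holds.
(iii) Office -> Manager: Office=9: rows 2, 7, 8, 9 → Manager takes values {V79, V50} — violation — fails.
(iv) Name -> EmpID: every LHS value maps to a single RHS value — holds.
(v) {Manager, EmpID} -> Salary: (Manager=V79, EmpID=74): rows 1, 2, 5, 7, 9, 11 → Salary takes values {687, 686, 677, 673} — violation; (Manager=V98, EmpID=74): rows 3, 10 → Salary takes values {687, 684} — violation; (Manager=V50, EmpID=74): rows 4, 6, 8 → Salary takes values {686, 684} — violation — fails.
3 of the 5 dependencies hold.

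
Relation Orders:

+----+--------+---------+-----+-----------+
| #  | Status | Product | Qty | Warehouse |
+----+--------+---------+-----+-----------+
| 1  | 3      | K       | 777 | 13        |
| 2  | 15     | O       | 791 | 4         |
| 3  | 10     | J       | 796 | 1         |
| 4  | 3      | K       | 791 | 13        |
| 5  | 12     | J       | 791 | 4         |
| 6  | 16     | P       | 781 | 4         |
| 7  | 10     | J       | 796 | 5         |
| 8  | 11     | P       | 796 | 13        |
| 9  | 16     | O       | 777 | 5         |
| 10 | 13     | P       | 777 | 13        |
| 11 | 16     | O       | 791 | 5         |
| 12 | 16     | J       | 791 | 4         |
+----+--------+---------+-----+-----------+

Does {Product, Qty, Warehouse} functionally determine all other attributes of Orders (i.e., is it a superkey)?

Rows 5 and 12 have the same {Product, Qty, Warehouse} value (Product=J, Qty=791, Warehouse=4) but are distinct tuples, so {Product, Qty, Warehouse} does not determine every attribute — not a superkey.

No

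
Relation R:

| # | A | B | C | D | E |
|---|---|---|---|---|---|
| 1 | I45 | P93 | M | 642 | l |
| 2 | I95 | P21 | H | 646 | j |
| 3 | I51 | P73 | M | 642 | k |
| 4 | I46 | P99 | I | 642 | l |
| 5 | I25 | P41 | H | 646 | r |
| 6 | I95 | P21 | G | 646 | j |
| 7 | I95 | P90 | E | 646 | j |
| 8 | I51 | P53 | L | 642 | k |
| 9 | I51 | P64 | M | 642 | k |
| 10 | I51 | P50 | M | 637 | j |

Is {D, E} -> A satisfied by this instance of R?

No

(D=642, E=l): rows 1, 4 → A takes values {I45, I46} — violation
(D=646, E=j): rows 2, 6, 7 → A = I95, I95, I95 ✓
(D=642, E=k): rows 3, 8, 9 → A = I51, I51, I51 ✓
(D=646, E=r): row 5 → A = I25 ✓
(D=637, E=j): row 10 → A = I51 ✓
Two rows agree on {D, E} but differ on A, so {D, E} -> A does not hold.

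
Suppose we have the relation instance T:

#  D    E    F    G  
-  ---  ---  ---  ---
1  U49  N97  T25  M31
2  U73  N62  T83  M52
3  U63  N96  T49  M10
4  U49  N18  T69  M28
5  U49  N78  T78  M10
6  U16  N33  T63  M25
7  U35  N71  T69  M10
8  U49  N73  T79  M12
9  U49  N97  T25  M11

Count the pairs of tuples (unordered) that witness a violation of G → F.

G=M10: violating pairs (3,5), (3,7), (5,7) — 3 pairs.

3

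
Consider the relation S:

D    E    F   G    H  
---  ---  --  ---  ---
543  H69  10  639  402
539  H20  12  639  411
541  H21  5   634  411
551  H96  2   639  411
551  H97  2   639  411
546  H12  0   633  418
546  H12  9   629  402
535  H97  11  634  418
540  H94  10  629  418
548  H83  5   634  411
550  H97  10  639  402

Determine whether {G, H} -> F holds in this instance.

No

(G=639, H=402): 2 rows → F = 10, 10 ✓
(G=639, H=411): 3 rows → F takes values {12, 2} — violation
(G=634, H=411): 2 rows → F = 5, 5 ✓
(G=633, H=418): 1 row → F = 0 ✓
(G=629, H=402): 1 row → F = 9 ✓
(G=634, H=418): 1 row → F = 11 ✓
(G=629, H=418): 1 row → F = 10 ✓
Two rows agree on {G, H} but differ on F, so {G, H} -> F does not hold.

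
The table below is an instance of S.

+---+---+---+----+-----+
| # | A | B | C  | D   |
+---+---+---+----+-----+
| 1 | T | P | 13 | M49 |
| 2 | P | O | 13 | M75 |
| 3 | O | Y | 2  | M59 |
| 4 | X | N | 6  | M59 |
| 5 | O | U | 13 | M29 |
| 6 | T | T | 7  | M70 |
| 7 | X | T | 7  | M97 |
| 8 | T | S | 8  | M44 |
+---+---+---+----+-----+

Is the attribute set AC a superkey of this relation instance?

Yes

All 8 rows have distinct AC values, so AC → (all attributes) holds and AC is a superkey.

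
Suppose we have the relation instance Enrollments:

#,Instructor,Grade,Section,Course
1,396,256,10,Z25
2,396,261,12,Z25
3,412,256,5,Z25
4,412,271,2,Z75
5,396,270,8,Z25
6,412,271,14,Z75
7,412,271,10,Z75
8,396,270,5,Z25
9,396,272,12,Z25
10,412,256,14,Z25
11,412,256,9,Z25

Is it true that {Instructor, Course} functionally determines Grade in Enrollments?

No

(Instructor=396, Course=Z25): rows 1, 2, 5, 8, 9 → Grade takes values {256, 261, 270, 272} — violation
(Instructor=412, Course=Z25): rows 3, 10, 11 → Grade = 256, 256, 256 ✓
(Instructor=412, Course=Z75): rows 4, 6, 7 → Grade = 271, 271, 271 ✓
Two rows agree on {Instructor, Course} but differ on Grade, so {Instructor, Course} -> Grade does not hold.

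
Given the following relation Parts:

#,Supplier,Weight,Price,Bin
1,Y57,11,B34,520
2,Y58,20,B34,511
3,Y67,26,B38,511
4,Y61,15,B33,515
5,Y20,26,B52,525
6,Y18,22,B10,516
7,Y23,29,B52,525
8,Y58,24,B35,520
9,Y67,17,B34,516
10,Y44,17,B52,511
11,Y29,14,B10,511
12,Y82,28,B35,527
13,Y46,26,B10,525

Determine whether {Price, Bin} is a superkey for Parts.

No

Rows 5 and 7 have the same {Price, Bin} value (Price=B52, Bin=525) but are distinct tuples, so {Price, Bin} does not determine every attribute — not a superkey.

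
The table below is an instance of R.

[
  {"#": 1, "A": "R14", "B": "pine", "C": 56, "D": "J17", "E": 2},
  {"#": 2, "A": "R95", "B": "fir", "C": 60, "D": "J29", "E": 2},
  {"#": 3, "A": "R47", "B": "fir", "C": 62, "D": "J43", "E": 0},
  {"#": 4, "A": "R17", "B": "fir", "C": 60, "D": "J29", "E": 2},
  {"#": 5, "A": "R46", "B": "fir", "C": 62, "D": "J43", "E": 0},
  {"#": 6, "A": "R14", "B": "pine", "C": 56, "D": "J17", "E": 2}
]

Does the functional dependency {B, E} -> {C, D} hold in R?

Yes

(B=pine, E=2): rows 1, 6 → {C,D} = (56, J17), (56, J17) ✓
(B=fir, E=2): rows 2, 4 → {C,D} = (60, J29), (60, J29) ✓
(B=fir, E=0): rows 3, 5 → {C,D} = (62, J43), (62, J43) ✓
Every {B, E} value is associated with a single {C, D} value, so {B, E} -> {C, D} holds.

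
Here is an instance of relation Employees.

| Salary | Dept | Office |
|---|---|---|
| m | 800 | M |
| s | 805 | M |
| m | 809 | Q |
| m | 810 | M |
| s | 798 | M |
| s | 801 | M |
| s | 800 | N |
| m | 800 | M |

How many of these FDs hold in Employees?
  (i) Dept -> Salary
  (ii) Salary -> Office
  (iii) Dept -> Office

0

(i) Dept -> Salary: Dept=800: 3 rows → Salary takes values {m, s} — violation — fails.
(ii) Salary -> Office: Salary=m: 4 rows → Office takes values {M, Q} — violation; Salary=s: 4 rows → Office takes values {M, N} — violation — fails.
(iii) Dept -> Office: Dept=800: 3 rows → Office takes values {M, N} — violation — fails.
None of the 3 dependencies hold.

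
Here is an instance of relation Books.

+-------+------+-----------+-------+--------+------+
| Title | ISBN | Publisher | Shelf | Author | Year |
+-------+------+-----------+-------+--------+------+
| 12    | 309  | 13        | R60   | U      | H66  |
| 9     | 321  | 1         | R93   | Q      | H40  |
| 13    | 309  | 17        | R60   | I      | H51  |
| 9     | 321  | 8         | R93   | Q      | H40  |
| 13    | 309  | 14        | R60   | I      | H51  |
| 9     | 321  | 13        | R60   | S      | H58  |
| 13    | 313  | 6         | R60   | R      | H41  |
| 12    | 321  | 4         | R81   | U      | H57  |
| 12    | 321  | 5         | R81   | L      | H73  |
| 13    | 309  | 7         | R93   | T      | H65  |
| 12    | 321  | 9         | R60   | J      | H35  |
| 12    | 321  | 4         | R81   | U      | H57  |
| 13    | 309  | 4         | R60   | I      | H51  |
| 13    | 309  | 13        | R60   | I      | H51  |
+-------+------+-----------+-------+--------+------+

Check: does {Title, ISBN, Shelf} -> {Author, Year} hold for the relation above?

(Title=12, ISBN=309, Shelf=R60): 1 row → {Author,Year} = (U, H66) ✓
(Title=9, ISBN=321, Shelf=R93): 2 rows → {Author,Year} = (Q, H40), (Q, H40) ✓
(Title=13, ISBN=309, Shelf=R60): 4 rows → {Author,Year} = (I, H51), (I, H51), (I, H51), (I, H51) ✓
(Title=9, ISBN=321, Shelf=R60): 1 row → {Author,Year} = (S, H58) ✓
(Title=13, ISBN=313, Shelf=R60): 1 row → {Author,Year} = (R, H41) ✓
(Title=12, ISBN=321, Shelf=R81): 3 rows → {Author,Year} takes values {(U, H57), (L, H73)} — violation
(Title=13, ISBN=309, Shelf=R93): 1 row → {Author,Year} = (T, H65) ✓
(Title=12, ISBN=321, Shelf=R60): 1 row → {Author,Year} = (J, H35) ✓
Two rows agree on {Title, ISBN, Shelf} but differ on {Author, Year}, so {Title, ISBN, Shelf} -> {Author, Year} does not hold.

No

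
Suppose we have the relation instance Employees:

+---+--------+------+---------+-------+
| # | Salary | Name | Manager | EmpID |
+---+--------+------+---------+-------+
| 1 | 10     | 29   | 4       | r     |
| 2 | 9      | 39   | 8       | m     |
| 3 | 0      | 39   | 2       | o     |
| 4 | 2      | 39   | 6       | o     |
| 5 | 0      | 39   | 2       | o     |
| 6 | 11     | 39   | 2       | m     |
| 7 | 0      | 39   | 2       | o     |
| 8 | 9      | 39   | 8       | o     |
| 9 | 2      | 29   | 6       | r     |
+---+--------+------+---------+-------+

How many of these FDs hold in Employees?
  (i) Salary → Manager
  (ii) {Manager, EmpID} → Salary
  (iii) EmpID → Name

3

(i) Salary → Manager: every LHS value maps to a single RHS value — holds.
(ii) {Manager, EmpID} → Salary: every LHS value maps to a single RHS value — holds.
(iii) EmpID → Name: every LHS value maps to a single RHS value — holds.
3 of the 3 dependencies hold.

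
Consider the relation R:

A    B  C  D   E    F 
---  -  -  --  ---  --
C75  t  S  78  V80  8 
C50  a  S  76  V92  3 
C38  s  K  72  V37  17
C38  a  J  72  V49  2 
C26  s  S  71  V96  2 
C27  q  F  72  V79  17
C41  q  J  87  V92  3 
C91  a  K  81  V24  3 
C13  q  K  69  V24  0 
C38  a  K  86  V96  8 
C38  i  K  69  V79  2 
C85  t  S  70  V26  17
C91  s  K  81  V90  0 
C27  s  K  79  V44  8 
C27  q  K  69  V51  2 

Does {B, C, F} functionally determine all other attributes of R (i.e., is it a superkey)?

All 15 rows have distinct {B, C, F} values, so {B, C, F} → (all attributes) holds and {B, C, F} is a superkey.

Yes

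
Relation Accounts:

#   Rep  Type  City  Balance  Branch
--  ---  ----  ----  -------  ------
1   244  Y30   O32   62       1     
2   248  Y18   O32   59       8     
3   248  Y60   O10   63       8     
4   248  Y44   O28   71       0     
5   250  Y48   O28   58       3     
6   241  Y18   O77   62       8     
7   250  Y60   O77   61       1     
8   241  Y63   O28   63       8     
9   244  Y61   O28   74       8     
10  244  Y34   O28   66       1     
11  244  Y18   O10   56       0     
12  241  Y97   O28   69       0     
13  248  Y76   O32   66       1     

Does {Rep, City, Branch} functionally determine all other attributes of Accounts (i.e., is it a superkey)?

Yes

All 13 rows have distinct {Rep, City, Branch} values, so {Rep, City, Branch} → (all attributes) holds and {Rep, City, Branch} is a superkey.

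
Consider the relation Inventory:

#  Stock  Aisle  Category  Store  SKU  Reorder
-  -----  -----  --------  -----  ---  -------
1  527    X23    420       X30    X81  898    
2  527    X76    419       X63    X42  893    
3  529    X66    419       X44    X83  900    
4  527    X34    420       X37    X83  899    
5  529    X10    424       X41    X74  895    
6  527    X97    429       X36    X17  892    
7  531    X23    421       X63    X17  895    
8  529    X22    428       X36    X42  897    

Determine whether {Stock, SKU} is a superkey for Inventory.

All 8 rows have distinct {Stock, SKU} values, so {Stock, SKU} → (all attributes) holds and {Stock, SKU} is a superkey.

Yes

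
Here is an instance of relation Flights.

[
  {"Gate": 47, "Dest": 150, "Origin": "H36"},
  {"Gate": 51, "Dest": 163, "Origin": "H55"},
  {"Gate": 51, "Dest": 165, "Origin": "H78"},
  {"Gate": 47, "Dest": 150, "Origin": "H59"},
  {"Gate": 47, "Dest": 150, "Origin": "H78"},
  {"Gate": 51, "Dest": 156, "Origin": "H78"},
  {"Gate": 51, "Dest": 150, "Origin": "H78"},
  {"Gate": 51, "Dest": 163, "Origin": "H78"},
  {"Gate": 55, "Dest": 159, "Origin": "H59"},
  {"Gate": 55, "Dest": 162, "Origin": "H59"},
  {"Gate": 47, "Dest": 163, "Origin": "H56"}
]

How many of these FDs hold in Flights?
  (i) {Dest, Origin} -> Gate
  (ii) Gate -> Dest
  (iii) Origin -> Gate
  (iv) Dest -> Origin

(i) {Dest, Origin} -> Gate: (Dest=150, Origin=H78): 2 rows → Gate takes values {47, 51} — violation — fails.
(ii) Gate -> Dest: Gate=47: 4 rows → Dest takes values {150, 163} — violation; Gate=51: 5 rows → Dest takes values {163, 165, 156, 150} — violation; Gate=55: 2 rows → Dest takes values {159, 162} — violation — fails.
(iii) Origin -> Gate: Origin=H78: 5 rows → Gate takes values {51, 47} — violation; Origin=H59: 3 rows → Gate takes values {47, 55} — violation — fails.
(iv) Dest -> Origin: Dest=150: 4 rows → Origin takes values {H36, H59, H78} — violation; Dest=163: 3 rows → Origin takes values {H55, H78, H56} — violation — fails.
None of the 4 dependencies hold.

0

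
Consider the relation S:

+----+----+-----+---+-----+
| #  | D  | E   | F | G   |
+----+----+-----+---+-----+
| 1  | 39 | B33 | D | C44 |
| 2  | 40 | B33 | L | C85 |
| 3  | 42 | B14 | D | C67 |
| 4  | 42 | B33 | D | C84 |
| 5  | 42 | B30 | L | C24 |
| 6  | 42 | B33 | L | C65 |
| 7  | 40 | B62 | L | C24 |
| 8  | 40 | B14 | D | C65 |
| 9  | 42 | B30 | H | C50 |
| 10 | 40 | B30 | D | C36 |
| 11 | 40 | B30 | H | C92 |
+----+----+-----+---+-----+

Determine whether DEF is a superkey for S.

All 11 rows have distinct DEF values, so DEF → (all attributes) holds and DEF is a superkey.

Yes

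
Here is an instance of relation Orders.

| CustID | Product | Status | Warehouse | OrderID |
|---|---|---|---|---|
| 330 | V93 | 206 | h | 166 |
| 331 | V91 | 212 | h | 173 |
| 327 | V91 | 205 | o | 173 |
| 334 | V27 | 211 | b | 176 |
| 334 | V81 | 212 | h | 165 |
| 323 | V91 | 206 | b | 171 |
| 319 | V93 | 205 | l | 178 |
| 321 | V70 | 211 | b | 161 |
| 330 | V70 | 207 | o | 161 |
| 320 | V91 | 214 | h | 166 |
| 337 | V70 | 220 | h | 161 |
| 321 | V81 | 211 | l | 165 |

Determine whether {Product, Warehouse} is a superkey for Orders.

No

Two distinct rows share (Product=V91, Warehouse=h), so {Product, Warehouse} does not determine every attribute — not a superkey.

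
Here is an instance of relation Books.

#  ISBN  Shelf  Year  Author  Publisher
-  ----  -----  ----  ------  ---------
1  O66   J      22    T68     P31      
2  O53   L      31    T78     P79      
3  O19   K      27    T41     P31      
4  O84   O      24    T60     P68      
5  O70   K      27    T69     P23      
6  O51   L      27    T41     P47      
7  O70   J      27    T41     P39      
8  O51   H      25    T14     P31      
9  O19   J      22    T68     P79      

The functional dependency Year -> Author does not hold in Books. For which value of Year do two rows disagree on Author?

27

Year=22: rows 1, 9 → Author = T68, T68 ✓
Year=31: row 2 → Author = T78 ✓
Year=27: rows 3, 5, 6, 7 → Author takes values {T41, T69} — violation
Year=24: row 4 → Author = T60 ✓
Year=25: row 8 → Author = T14 ✓
The only Year value with inconsistent Author is Year=27.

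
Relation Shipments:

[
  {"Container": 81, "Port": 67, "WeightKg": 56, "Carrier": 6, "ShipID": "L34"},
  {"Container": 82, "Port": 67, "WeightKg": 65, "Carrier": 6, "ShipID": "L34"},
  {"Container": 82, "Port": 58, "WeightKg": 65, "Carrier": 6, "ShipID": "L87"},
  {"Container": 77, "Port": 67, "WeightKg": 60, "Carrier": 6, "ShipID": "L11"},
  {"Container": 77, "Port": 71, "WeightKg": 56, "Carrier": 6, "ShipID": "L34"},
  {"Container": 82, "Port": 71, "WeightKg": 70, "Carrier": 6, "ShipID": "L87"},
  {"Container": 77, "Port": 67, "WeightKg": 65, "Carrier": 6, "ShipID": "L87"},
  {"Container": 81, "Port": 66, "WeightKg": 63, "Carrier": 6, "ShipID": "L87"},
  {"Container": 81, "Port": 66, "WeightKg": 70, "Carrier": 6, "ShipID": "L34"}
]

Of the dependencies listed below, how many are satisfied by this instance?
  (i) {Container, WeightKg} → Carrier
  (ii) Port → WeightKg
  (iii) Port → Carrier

2

(i) {Container, WeightKg} → Carrier: every LHS value maps to a single RHS value — holds.
(ii) Port → WeightKg: Port=67: 4 rows → WeightKg takes values {56, 65, 60} — violation; Port=71: 2 rows → WeightKg takes values {56, 70} — violation; Port=66: 2 rows → WeightKg takes values {63, 70} — violation — fails.
(iii) Port → Carrier: every LHS value maps to a single RHS value — holds.
2 of the 3 dependencies hold.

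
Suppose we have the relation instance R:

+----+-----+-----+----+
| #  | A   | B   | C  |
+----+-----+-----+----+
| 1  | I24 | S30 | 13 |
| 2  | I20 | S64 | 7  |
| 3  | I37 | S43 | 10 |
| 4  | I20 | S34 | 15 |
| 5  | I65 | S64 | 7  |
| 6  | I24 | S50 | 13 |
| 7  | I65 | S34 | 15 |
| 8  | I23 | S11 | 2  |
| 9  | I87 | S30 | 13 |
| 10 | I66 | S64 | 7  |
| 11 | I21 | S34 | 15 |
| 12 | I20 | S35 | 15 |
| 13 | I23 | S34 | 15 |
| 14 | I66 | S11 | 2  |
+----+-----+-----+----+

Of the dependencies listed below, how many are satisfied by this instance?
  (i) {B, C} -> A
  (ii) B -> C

1

(i) {B, C} -> A: (B=S30, C=13): rows 1, 9 → A takes values {I24, I87} — violation; (B=S64, C=7): rows 2, 5, 10 → A takes values {I20, I65, I66} — violation; (B=S34, C=15): rows 4, 7, 11, 13 → A takes values {I20, I65, I21, I23} — violation; (B=S11, C=2): rows 8, 14 → A takes values {I23, I66} — violation — fails.
(ii) B -> C: every LHS value maps to a single RHS value — holds.
1 of the 2 dependencies holds.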